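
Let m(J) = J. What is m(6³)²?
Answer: 46656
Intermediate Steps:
m(6³)² = (6³)² = 216² = 46656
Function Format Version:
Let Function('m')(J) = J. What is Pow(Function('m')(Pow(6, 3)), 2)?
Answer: 46656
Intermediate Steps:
Pow(Function('m')(Pow(6, 3)), 2) = Pow(Pow(6, 3), 2) = Pow(216, 2) = 46656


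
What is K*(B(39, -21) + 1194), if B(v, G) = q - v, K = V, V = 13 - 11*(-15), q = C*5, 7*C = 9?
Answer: 1447140/7 ≈ 2.0673e+5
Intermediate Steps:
C = 9/7 (C = (1/7)*9 = 9/7 ≈ 1.2857)
q = 45/7 (q = (9/7)*5 = 45/7 ≈ 6.4286)
V = 178 (V = 13 + 165 = 178)
K = 178
B(v, G) = 45/7 - v
K*(B(39, -21) + 1194) = 178*((45/7 - 1*39) + 1194) = 178*((45/7 - 39) + 1194) = 178*(-228/7 + 1194) = 178*(8130/7) = 1447140/7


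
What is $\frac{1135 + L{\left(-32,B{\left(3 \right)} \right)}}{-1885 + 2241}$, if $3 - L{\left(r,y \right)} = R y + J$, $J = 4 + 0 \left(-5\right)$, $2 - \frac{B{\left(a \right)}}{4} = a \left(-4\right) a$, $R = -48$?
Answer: $\frac{4215}{178} \approx 23.68$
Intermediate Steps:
$B{\left(a \right)} = 8 + 16 a^{2}$ ($B{\left(a \right)} = 8 - 4 a \left(-4\right) a = 8 - 4 - 4 a a = 8 - 4 \left(- 4 a^{2}\right) = 8 + 16 a^{2}$)
$J = 4$ ($J = 4 + 0 = 4$)
$L{\left(r,y \right)} = -1 + 48 y$ ($L{\left(r,y \right)} = 3 - \left(- 48 y + 4\right) = 3 - \left(4 - 48 y\right) = 3 + \left(-4 + 48 y\right) = -1 + 48 y$)
$\frac{1135 + L{\left(-32,B{\left(3 \right)} \right)}}{-1885 + 2241} = \frac{1135 - \left(1 - 48 \left(8 + 16 \cdot 3^{2}\right)\right)}{-1885 + 2241} = \frac{1135 - \left(1 - 48 \left(8 + 16 \cdot 9\right)\right)}{356} = \left(1135 - \left(1 - 48 \left(8 + 144\right)\right)\right) \frac{1}{356} = \left(1135 + \left(-1 + 48 \cdot 152\right)\right) \frac{1}{356} = \left(1135 + \left(-1 + 7296\right)\right) \frac{1}{356} = \left(1135 + 7295\right) \frac{1}{356} = 8430 \cdot \frac{1}{356} = \frac{4215}{178}$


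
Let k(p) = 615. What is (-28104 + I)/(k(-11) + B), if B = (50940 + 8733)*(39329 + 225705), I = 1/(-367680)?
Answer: -10333278721/5814996895056960 ≈ -1.7770e-6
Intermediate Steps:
I = -1/367680 ≈ -2.7198e-6
B = 15815373882 (B = 59673*265034 = 15815373882)
(-28104 + I)/(k(-11) + B) = (-28104 - 1/367680)/(615 + 15815373882) = -10333278721/367680/15815374497 = -10333278721/367680*1/15815374497 = -10333278721/5814996895056960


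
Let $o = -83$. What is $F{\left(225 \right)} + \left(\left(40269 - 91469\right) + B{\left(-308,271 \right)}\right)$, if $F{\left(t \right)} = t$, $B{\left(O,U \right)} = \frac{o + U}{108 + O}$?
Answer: $- \frac{2548797}{50} \approx -50976.0$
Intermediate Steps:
$B{\left(O,U \right)} = \frac{-83 + U}{108 + O}$
$F{\left(225 \right)} + \left(\left(40269 - 91469\right) + B{\left(-308,271 \right)}\right) = 225 + \left(\left(40269 - 91469\right) + \frac{-83 + 271}{108 - 308}\right) = 225 - \left(51200 - \frac{1}{-200} \cdot 188\right) = 225 - \frac{2560047}{50} = - \frac{2548797}{50}$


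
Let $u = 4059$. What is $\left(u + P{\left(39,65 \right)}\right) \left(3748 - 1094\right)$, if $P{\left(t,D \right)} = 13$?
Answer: $10807088$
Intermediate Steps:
$\left(u + P{\left(39,65 \right)}\right) \left(3748 - 1094\right) = \left(4059 + 13\right) \left(3748 - 1094\right) = 4072 \cdot 2654 = 10807088$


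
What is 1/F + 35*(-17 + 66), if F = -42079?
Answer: 72165484/42079 ≈ 1715.0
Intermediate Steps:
1/F + 35*(-17 + 66) = 1/(-42079) + 35*(-17 + 66) = -1/42079 + 35*49 = -1/42079 + 1715 = 72165484/42079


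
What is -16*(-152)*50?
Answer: 121600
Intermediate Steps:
-16*(-152)*50 = 2432*50 = 121600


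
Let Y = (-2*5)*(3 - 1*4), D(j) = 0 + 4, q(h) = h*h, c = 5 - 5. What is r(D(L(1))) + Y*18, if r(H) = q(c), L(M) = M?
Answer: 180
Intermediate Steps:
c = 0
q(h) = h²
D(j) = 4
r(H) = 0 (r(H) = 0² = 0)
Y = 10 (Y = -10*(3 - 4) = -10*(-1) = 10)
r(D(L(1))) + Y*18 = 0 + 10*18 = 0 + 180 = 180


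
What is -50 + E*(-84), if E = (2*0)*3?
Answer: -50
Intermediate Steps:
E = 0 (E = 0*3 = 0)
-50 + E*(-84) = -50 + 0*(-84) = -50 + 0 = -50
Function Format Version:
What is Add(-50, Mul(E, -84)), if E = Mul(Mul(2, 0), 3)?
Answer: -50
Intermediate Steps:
E = 0 (E = Mul(0, 3) = 0)
Add(-50, Mul(E, -84)) = Add(-50, Mul(0, -84)) = Add(-50, 0) = -50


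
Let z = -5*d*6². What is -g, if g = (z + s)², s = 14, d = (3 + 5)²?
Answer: -132388036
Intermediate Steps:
d = 64 (d = 8² = 64)
z = -11520 (z = -5*64*6² = -320*36 = -11520)
g = 132388036 (g = (-11520 + 14)² = (-11506)² = 132388036)
-g = -1*132388036 = -132388036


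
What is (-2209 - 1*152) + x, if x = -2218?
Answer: -4579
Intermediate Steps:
(-2209 - 1*152) + x = (-2209 - 1*152) - 2218 = (-2209 - 152) - 2218 = -2361 - 2218 = -4579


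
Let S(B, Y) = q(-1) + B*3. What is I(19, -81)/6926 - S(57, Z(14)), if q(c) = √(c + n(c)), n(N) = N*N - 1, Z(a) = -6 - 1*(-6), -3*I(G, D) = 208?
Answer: -1776623/10389 - I ≈ -171.01 - 1.0*I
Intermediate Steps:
I(G, D) = -208/3 (I(G, D) = -⅓*208 = -208/3)
Z(a) = 0 (Z(a) = -6 + 6 = 0)
n(N) = -1 + N² (n(N) = N² - 1 = -1 + N²)
q(c) = √(-1 + c + c²) (q(c) = √(c + (-1 + c²)) = √(-1 + c + c²))
S(B, Y) = I + 3*B (S(B, Y) = √(-1 - 1 + (-1)²) + B*3 = √(-1 - 1 + 1) + 3*B = √(-1) + 3*B = I + 3*B)
I(19, -81)/6926 - S(57, Z(14)) = -208/3/6926 - (I + 3*57) = -208/3*1/6926 - (I + 171) = -104/10389 - (171 + I) = -104/10389 + (-171 - I) = -1776623/10389 - I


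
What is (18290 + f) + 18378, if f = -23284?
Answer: 13384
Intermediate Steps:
(18290 + f) + 18378 = (18290 - 23284) + 18378 = -4994 + 18378 = 13384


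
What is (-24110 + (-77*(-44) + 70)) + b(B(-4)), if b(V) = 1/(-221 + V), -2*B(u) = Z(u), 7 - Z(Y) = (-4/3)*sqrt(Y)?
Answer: -37472504478/1814473 + 48*I/1814473 ≈ -20652.0 + 2.6454e-5*I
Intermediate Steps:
Z(Y) = 7 + 4*sqrt(Y)/3 (Z(Y) = 7 - (-4/3)*sqrt(Y) = 7 - (-4*1/3)*sqrt(Y) = 7 - (-4)*sqrt(Y)/3 = 7 + 4*sqrt(Y)/3)
B(u) = -7/2 - 2*sqrt(u)/3 (B(u) = -(7 + 4*sqrt(u)/3)/2 = -7/2 - 2*sqrt(u)/3)
(-24110 + (-77*(-44) + 70)) + b(B(-4)) = (-24110 + (-77*(-44) + 70)) + 1/(-221 + (-7/2 - 4*I/3)) = (-24110 + (3388 + 70)) + 1/(-221 + (-7/2 - 4*I/3)) = (-24110 + 3458) + 1/(-221 + (-7/2 - 4*I/3)) = -20652 + 1/(-449/2 - 4*I/3) = -20652 + 36*(-449/2 + 4*I/3)/1814473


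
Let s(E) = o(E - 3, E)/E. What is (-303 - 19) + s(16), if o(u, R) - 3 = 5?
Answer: -643/2 ≈ -321.50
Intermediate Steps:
o(u, R) = 8 (o(u, R) = 3 + 5 = 8)
s(E) = 8/E
(-303 - 19) + s(16) = (-303 - 19) + 8/16 = -322 + 8*(1/16) = -322 + 1/2 = -643/2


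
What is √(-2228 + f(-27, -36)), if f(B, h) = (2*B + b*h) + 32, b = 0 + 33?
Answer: 3*I*√382 ≈ 58.634*I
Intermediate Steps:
b = 33
f(B, h) = 32 + 2*B + 33*h (f(B, h) = (2*B + 33*h) + 32 = 32 + 2*B + 33*h)
√(-2228 + f(-27, -36)) = √(-2228 + (32 + 2*(-27) + 33*(-36))) = √(-2228 + (32 - 54 - 1188)) = √(-2228 - 1210) = √(-3438) = 3*I*√382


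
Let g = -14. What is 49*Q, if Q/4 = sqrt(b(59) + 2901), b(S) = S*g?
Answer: 980*sqrt(83) ≈ 8928.2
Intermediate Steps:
b(S) = -14*S (b(S) = S*(-14) = -14*S)
Q = 20*sqrt(83) (Q = 4*sqrt(-14*59 + 2901) = 4*sqrt(-826 + 2901) = 4*sqrt(2075) = 4*(5*sqrt(83)) = 20*sqrt(83) ≈ 182.21)
49*Q = 49*(20*sqrt(83)) = 980*sqrt(83)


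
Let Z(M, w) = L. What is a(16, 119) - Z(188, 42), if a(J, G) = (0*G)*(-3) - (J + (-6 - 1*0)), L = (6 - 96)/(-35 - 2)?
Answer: -460/37 ≈ -12.432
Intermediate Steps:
L = 90/37 (L = -90/(-37) = -90*(-1/37) = 90/37 ≈ 2.4324)
a(J, G) = 6 - J (a(J, G) = 0*(-3) - (J + (-6 + 0)) = 0 - (J - 6) = 0 - (-6 + J) = 0 + (6 - J) = 6 - J)
Z(M, w) = 90/37
a(16, 119) - Z(188, 42) = (6 - 1*16) - 1*90/37 = (6 - 16) - 90/37 = -10 - 90/37 = -460/37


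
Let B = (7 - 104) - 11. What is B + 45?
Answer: -63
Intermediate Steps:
B = -108 (B = -97 - 11 = -108)
B + 45 = -108 + 45 = -63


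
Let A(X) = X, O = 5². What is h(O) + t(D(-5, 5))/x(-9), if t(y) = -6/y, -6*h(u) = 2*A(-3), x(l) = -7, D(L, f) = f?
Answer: 41/35 ≈ 1.1714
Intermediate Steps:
O = 25
h(u) = 1 (h(u) = -(-3)/3 = -⅙*(-6) = 1)
h(O) + t(D(-5, 5))/x(-9) = 1 - 6/5/(-7) = 1 - 6*⅕*(-⅐) = 1 - 6/5*(-⅐) = 1 + 6/35 = 41/35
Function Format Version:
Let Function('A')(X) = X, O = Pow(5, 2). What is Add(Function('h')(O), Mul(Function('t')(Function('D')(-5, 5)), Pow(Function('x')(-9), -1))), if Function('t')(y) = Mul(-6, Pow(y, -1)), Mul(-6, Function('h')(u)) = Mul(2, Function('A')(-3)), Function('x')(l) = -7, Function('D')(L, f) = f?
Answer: Rational(41, 35) ≈ 1.1714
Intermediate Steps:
O = 25
Function('h')(u) = 1 (Function('h')(u) = Mul(Rational(-1, 6), Mul(2, -3)) = Mul(Rational(-1, 6), -6) = 1)
Add(Function('h')(O), Mul(Function('t')(Function('D')(-5, 5)), Pow(Function('x')(-9), -1))) = Add(1, Mul(Mul(-6, Pow(5, -1)), Pow(-7, -1))) = Add(1, Mul(Mul(-6, Rational(1, 5)), Rational(-1, 7))) = Add(1, Mul(Rational(-6, 5), Rational(-1, 7))) = Add(1, Rational(6, 35)) = Rational(41, 35)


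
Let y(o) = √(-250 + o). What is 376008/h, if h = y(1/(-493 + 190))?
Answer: -376008*I*√22952553/75751 ≈ -23781.0*I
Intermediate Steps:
h = I*√22952553/303 (h = √(-250 + 1/(-493 + 190)) = √(-250 + 1/(-303)) = √(-250 - 1/303) = √(-75751/303) = I*√22952553/303 ≈ 15.811*I)
376008/h = 376008/((I*√22952553/303)) = 376008*(-I*√22952553/75751) = -376008*I*√22952553/75751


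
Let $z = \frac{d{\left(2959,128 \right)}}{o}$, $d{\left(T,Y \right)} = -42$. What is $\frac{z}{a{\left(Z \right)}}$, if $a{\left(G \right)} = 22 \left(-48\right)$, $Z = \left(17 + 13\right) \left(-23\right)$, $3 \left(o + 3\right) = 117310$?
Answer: $\frac{21}{20644976} \approx 1.0172 \cdot 10^{-6}$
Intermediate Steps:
$o = \frac{117301}{3}$ ($o = -3 + \frac{1}{3} \cdot 117310 = -3 + \frac{117310}{3} = \frac{117301}{3} \approx 39100.0$)
$Z = -690$ ($Z = 30 \left(-23\right) = -690$)
$z = - \frac{126}{117301}$ ($z = - \frac{42}{\frac{117301}{3}} = \left(-42\right) \frac{3}{117301} = - \frac{126}{117301} \approx -0.0010742$)
$a{\left(G \right)} = -1056$
$\frac{z}{a{\left(Z \right)}} = - \frac{126}{117301 \left(-1056\right)} = \left(- \frac{126}{117301}\right) \left(- \frac{1}{1056}\right) = \frac{21}{20644976}$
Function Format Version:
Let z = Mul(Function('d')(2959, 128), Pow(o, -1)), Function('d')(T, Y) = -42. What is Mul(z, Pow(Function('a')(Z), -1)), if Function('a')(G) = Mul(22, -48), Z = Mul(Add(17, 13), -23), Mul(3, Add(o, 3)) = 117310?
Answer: Rational(21, 20644976) ≈ 1.0172e-6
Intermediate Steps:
o = Rational(117301, 3) (o = Add(-3, Mul(Rational(1, 3), 117310)) = Add(-3, Rational(117310, 3)) = Rational(117301, 3) ≈ 39100.)
Z = -690 (Z = Mul(30, -23) = -690)
z = Rational(-126, 117301) (z = Mul(-42, Pow(Rational(117301, 3), -1)) = Mul(-42, Rational(3, 117301)) = Rational(-126, 117301) ≈ -0.0010742)
Function('a')(G) = -1056
Mul(z, Pow(Function('a')(Z), -1)) = Mul(Rational(-126, 117301), Pow(-1056, -1)) = Mul(Rational(-126, 117301), Rational(-1, 1056)) = Rational(21, 20644976)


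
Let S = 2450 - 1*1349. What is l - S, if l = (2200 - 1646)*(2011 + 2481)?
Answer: 2487467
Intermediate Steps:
l = 2488568 (l = 554*4492 = 2488568)
S = 1101 (S = 2450 - 1349 = 1101)
l - S = 2488568 - 1*1101 = 2488568 - 1101 = 2487467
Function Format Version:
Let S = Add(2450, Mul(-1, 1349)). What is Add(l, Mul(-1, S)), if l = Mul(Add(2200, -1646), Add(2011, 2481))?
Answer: 2487467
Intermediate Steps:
l = 2488568 (l = Mul(554, 4492) = 2488568)
S = 1101 (S = Add(2450, -1349) = 1101)
Add(l, Mul(-1, S)) = Add(2488568, Mul(-1, 1101)) = Add(2488568, -1101) = 2487467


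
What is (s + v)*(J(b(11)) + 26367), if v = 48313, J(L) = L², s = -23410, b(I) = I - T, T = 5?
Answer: 657513909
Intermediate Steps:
b(I) = -5 + I (b(I) = I - 1*5 = I - 5 = -5 + I)
(s + v)*(J(b(11)) + 26367) = (-23410 + 48313)*((-5 + 11)² + 26367) = 24903*(6² + 26367) = 24903*(36 + 26367) = 24903*26403 = 657513909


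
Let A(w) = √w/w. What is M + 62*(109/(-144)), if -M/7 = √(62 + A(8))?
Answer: -3379/72 - 7*√(248 + √2)/2 ≈ -102.21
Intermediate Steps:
A(w) = w^(-½)
M = -7*√(62 + √2/4) (M = -7*√(62 + 8^(-½)) = -7*√(62 + √2/4) ≈ -55.275)
M + 62*(109/(-144)) = -7*√(248 + √2)/2 + 62*(109/(-144)) = -7*√(248 + √2)/2 + 62*(109*(-1/144)) = -7*√(248 + √2)/2 + 62*(-109/144) = -7*√(248 + √2)/2 - 3379/72 = -3379/72 - 7*√(248 + √2)/2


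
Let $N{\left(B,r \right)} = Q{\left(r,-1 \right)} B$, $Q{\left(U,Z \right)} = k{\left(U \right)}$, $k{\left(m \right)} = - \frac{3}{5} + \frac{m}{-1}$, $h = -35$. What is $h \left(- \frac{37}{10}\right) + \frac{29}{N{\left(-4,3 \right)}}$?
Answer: $\frac{9469}{72} \approx 131.51$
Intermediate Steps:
$k{\left(m \right)} = - \frac{3}{5} - m$ ($k{\left(m \right)} = \left(-3\right) \frac{1}{5} + m \left(-1\right) = - \frac{3}{5} - m$)
$Q{\left(U,Z \right)} = - \frac{3}{5} - U$
$N{\left(B,r \right)} = B \left(- \frac{3}{5} - r\right)$ ($N{\left(B,r \right)} = \left(- \frac{3}{5} - r\right) B = B \left(- \frac{3}{5} - r\right)$)
$h \left(- \frac{37}{10}\right) + \frac{29}{N{\left(-4,3 \right)}} = - 35 \left(- \frac{37}{10}\right) + \frac{29}{\left(- \frac{1}{5}\right) \left(-4\right) \left(3 + 5 \cdot 3\right)} = - 35 \left(\left(-37\right) \frac{1}{10}\right) + \frac{29}{\left(- \frac{1}{5}\right) \left(-4\right) \left(3 + 15\right)} = \left(-35\right) \left(- \frac{37}{10}\right) + \frac{29}{\left(- \frac{1}{5}\right) \left(-4\right) 18} = \frac{259}{2} + \frac{29}{\frac{72}{5}} = \frac{259}{2} + 29 \cdot \frac{5}{72} = \frac{259}{2} + \frac{145}{72} = \frac{9469}{72}$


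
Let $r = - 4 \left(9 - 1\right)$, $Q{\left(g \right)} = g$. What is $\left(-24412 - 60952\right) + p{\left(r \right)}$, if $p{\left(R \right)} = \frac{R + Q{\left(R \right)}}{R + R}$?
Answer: $-85363$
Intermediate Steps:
$r = -32$ ($r = \left(-4\right) 8 = -32$)
$p{\left(R \right)} = 1$ ($p{\left(R \right)} = \frac{R + R}{R + R} = \frac{2 R}{2 R} = 2 R \frac{1}{2 R} = 1$)
$\left(-24412 - 60952\right) + p{\left(r \right)} = \left(-24412 - 60952\right) + 1 = -85364 + 1 = -85363$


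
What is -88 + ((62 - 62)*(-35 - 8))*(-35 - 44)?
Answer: -88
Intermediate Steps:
-88 + ((62 - 62)*(-35 - 8))*(-35 - 44) = -88 + (0*(-43))*(-79) = -88 + 0*(-79) = -88 + 0 = -88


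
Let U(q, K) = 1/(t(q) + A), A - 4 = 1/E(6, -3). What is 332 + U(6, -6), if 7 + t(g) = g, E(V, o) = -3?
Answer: 2659/8 ≈ 332.38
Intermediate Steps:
t(g) = -7 + g
A = 11/3 (A = 4 + 1/(-3) = 4 - ⅓ = 11/3 ≈ 3.6667)
U(q, K) = 1/(-10/3 + q) (U(q, K) = 1/((-7 + q) + 11/3) = 1/(-10/3 + q))
332 + U(6, -6) = 332 + 3/(-10 + 3*6) = 332 + 3/(-10 + 18) = 332 + 3/8 = 2659/8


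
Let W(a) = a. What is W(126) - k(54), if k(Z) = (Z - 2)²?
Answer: -2578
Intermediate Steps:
k(Z) = (-2 + Z)²
W(126) - k(54) = 126 - (-2 + 54)² = 126 - 1*52² = 126 - 1*2704 = 126 - 2704 = -2578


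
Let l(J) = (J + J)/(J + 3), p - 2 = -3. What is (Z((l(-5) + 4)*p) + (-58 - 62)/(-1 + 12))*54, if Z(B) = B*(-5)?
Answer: 20250/11 ≈ 1840.9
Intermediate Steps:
p = -1 (p = 2 - 3 = -1)
l(J) = 2*J/(3 + J) (l(J) = (2*J)/(3 + J) = 2*J/(3 + J))
Z(B) = -5*B
(Z((l(-5) + 4)*p) + (-58 - 62)/(-1 + 12))*54 = (-5*(2*(-5)/(3 - 5) + 4)*(-1) + (-58 - 62)/(-1 + 12))*54 = (-5*(2*(-5)/(-2) + 4)*(-1) - 120/11)*54 = (-5*(2*(-5)*(-1/2) + 4)*(-1) - 120*1/11)*54 = (-5*(5 + 4)*(-1) - 120/11)*54 = (-45*(-1) - 120/11)*54 = (-5*(-9) - 120/11)*54 = (45 - 120/11)*54 = (375/11)*54 = 20250/11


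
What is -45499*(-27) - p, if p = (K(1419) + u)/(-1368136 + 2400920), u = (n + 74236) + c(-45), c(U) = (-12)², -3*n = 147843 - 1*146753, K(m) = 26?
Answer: 237890097148/193647 ≈ 1.2285e+6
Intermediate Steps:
n = -1090/3 (n = -(147843 - 1*146753)/3 = -(147843 - 146753)/3 = -⅓*1090 = -1090/3 ≈ -363.33)
c(U) = 144
u = 222050/3 (u = (-1090/3 + 74236) + 144 = 221618/3 + 144 = 222050/3 ≈ 74017.)
p = 13883/193647 (p = (26 + 222050/3)/(-1368136 + 2400920) = (222128/3)/1032784 = (222128/3)*(1/1032784) = 13883/193647 ≈ 0.071692)
-45499*(-27) - p = -45499*(-27) - 1*13883/193647 = 1228473 - 13883/193647 = 237890097148/193647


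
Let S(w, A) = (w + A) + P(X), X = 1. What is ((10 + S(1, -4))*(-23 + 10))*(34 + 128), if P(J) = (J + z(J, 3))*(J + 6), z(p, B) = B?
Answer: -73710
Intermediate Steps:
P(J) = (3 + J)*(6 + J) (P(J) = (J + 3)*(J + 6) = (3 + J)*(6 + J))
S(w, A) = 28 + A + w (S(w, A) = (w + A) + (18 + 1² + 9*1) = (A + w) + (18 + 1 + 9) = (A + w) + 28 = 28 + A + w)
((10 + S(1, -4))*(-23 + 10))*(34 + 128) = ((10 + (28 - 4 + 1))*(-23 + 10))*(34 + 128) = ((10 + 25)*(-13))*162 = (35*(-13))*162 = -455*162 = -73710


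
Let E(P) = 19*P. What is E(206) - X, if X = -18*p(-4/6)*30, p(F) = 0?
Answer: 3914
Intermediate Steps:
X = 0 (X = -18*0*30 = 0*30 = 0)
E(206) - X = 19*206 - 1*0 = 3914 + 0 = 3914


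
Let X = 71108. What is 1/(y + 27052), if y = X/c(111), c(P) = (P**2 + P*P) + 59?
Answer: 24701/668282560 ≈ 3.6962e-5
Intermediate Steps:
c(P) = 59 + 2*P**2 (c(P) = (P**2 + P**2) + 59 = 2*P**2 + 59 = 59 + 2*P**2)
y = 71108/24701 (y = 71108/(59 + 2*111**2) = 71108/(59 + 2*12321) = 71108/(59 + 24642) = 71108/24701 ≈ 2.8787)
1/(y + 27052) = 1/(71108/24701 + 27052) = 1/(668282560/24701) = 24701/668282560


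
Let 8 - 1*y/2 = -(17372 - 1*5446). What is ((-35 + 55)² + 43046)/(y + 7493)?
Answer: 43446/31361 ≈ 1.3854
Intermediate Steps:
y = 23868 (y = 16 - (-2)*(17372 - 1*5446) = 16 - (-2)*(17372 - 5446) = 16 - (-2)*11926 = 16 - 2*(-11926) = 16 + 23852 = 23868)
((-35 + 55)² + 43046)/(y + 7493) = ((-35 + 55)² + 43046)/(23868 + 7493) = (20² + 43046)/31361 = (400 + 43046)*(1/31361) = 43446*(1/31361) = 43446/31361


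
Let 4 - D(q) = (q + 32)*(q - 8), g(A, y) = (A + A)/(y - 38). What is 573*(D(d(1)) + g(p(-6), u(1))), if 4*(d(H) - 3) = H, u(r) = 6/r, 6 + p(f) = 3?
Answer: 786729/8 ≈ 98341.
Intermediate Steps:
p(f) = -3 (p(f) = -6 + 3 = -3)
g(A, y) = 2*A/(-38 + y) (g(A, y) = (2*A)/(-38 + y) = 2*A/(-38 + y))
d(H) = 3 + H/4
D(q) = 4 - (-8 + q)*(32 + q) (D(q) = 4 - (q + 32)*(q - 8) = 4 - (32 + q)*(-8 + q) = 4 - (-8 + q)*(32 + q))
573*(D(d(1)) + g(p(-6), u(1))) = 573*((260 - (3 + (1/4)*1)**2 - 24*(3 + (1/4)*1)) + 2*(-3)/(-38 + 6/1)) = 573*((260 - (3 + 1/4)**2 - 24*(3 + 1/4)) + 2*(-3)/(-38 + 6*1)) = 573*((260 - (13/4)**2 - 24*13/4) + 2*(-3)/(-38 + 6)) = 573*((260 - 1*169/16 - 78) + 2*(-3)/(-32)) = 573*((260 - 169/16 - 78) + 2*(-3)*(-1/32)) = 573*(2743/16 + 3/16) = 573*(1373/8) = 786729/8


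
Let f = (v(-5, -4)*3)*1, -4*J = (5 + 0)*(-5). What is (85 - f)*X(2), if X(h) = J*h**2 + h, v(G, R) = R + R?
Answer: 2943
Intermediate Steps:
J = 25/4 (J = -(5 + 0)*(-5)/4 = -5*(-5)/4 = -1/4*(-25) = 25/4 ≈ 6.2500)
v(G, R) = 2*R
f = -24 (f = ((2*(-4))*3)*1 = -8*3*1 = -24*1 = -24)
X(h) = h + 25*h**2/4 (X(h) = 25*h**2/4 + h = h + 25*h**2/4)
(85 - f)*X(2) = (85 - 1*(-24))*((1/4)*2*(4 + 25*2)) = (85 + 24)*((1/4)*2*(4 + 50)) = 109*((1/4)*2*54) = 109*27 = 2943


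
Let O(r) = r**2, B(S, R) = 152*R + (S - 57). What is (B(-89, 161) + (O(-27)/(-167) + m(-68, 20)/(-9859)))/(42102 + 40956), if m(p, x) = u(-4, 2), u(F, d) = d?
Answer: 13348142711/45583697758 ≈ 0.29283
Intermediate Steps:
m(p, x) = 2
B(S, R) = -57 + S + 152*R (B(S, R) = 152*R + (-57 + S) = -57 + S + 152*R)
(B(-89, 161) + (O(-27)/(-167) + m(-68, 20)/(-9859)))/(42102 + 40956) = ((-57 - 89 + 152*161) + ((-27)**2/(-167) + 2/(-9859)))/(42102 + 40956) = ((-57 - 89 + 24472) + (729*(-1/167) + 2*(-1/9859)))/83058 = (24326 + (-729/167 - 2/9859))*(1/83058) = (24326 - 7187545/1646453)*(1/83058) = (40044428133/1646453)*(1/83058) = 13348142711/45583697758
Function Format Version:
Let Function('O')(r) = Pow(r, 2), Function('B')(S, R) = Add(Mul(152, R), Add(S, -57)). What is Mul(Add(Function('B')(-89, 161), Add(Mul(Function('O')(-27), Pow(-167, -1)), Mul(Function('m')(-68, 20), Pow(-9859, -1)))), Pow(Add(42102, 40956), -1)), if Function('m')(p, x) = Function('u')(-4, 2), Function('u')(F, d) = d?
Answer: Rational(13348142711, 45583697758) ≈ 0.29283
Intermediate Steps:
Function('m')(p, x) = 2
Function('B')(S, R) = Add(-57, S, Mul(152, R)) (Function('B')(S, R) = Add(Mul(152, R), Add(-57, S)) = Add(-57, S, Mul(152, R)))
Mul(Add(Function('B')(-89, 161), Add(Mul(Function('O')(-27), Pow(-167, -1)), Mul(Function('m')(-68, 20), Pow(-9859, -1)))), Pow(Add(42102, 40956), -1)) = Mul(Add(Add(-57, -89, Mul(152, 161)), Add(Mul(Pow(-27, 2), Pow(-167, -1)), Mul(2, Pow(-9859, -1)))), Pow(Add(42102, 40956), -1)) = Mul(Add(Add(-57, -89, 24472), Add(Mul(729, Rational(-1, 167)), Mul(2, Rational(-1, 9859)))), Pow(83058, -1)) = Mul(Add(24326, Add(Rational(-729, 167), Rational(-2, 9859))), Rational(1, 83058)) = Mul(Add(24326, Rational(-7187545, 1646453)), Rational(1, 83058)) = Mul(Rational(40044428133, 1646453), Rational(1, 83058)) = Rational(13348142711, 45583697758)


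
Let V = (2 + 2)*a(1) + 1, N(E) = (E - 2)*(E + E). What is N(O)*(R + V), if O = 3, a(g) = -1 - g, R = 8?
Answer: 6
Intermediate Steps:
N(E) = 2*E*(-2 + E) (N(E) = (-2 + E)*(2*E) = 2*E*(-2 + E))
V = -7 (V = (2 + 2)*(-1 - 1*1) + 1 = 4*(-1 - 1) + 1 = 4*(-2) + 1 = -8 + 1 = -7)
N(O)*(R + V) = (2*3*(-2 + 3))*(8 - 7) = (2*3*1)*1 = 6*1 = 6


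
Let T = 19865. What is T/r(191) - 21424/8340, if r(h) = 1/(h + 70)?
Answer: 10810229669/2085 ≈ 5.1848e+6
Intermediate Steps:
r(h) = 1/(70 + h)
T/r(191) - 21424/8340 = 19865/(1/(70 + 191)) - 21424/8340 = 19865/(1/261) - 21424*1/8340 = 19865/(1/261) - 5356/2085 = 19865*261 - 5356/2085 = 5184765 - 5356/2085 = 10810229669/2085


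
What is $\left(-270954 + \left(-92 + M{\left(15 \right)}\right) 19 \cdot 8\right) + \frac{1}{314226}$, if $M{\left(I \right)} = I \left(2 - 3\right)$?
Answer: $- \frac{90251363267}{314226} \approx -2.8722 \cdot 10^{5}$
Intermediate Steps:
$M{\left(I \right)} = - I$ ($M{\left(I \right)} = I \left(-1\right) = - I$)
$\left(-270954 + \left(-92 + M{\left(15 \right)}\right) 19 \cdot 8\right) + \frac{1}{314226} = \left(-270954 + \left(-92 - 15\right) 19 \cdot 8\right) + \frac{1}{314226} = \left(-270954 + \left(-92 - 15\right) 152\right) + \frac{1}{314226} = \left(-270954 - 16264\right) + \frac{1}{314226} = -287218 + \frac{1}{314226} = - \frac{90251363267}{314226}$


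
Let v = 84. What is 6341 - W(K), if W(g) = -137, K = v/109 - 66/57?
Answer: 6478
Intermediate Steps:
K = -802/2071 (K = 84/109 - 66/57 = 84*(1/109) - 66*1/57 = 84/109 - 22/19 = -802/2071 ≈ -0.38725)
6341 - W(K) = 6341 - 1*(-137) = 6341 + 137 = 6478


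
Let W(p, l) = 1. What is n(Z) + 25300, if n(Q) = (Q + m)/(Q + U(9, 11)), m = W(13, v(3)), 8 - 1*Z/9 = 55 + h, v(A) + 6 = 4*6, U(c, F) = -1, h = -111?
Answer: 14548077/575 ≈ 25301.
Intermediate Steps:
v(A) = 18 (v(A) = -6 + 4*6 = -6 + 24 = 18)
Z = 576 (Z = 72 - 9*(55 - 111) = 72 - 9*(-56) = 72 + 504 = 576)
m = 1
n(Q) = (1 + Q)/(-1 + Q) (n(Q) = (Q + 1)/(Q - 1) = (1 + Q)/(-1 + Q))
n(Z) + 25300 = (1 + 576)/(-1 + 576) + 25300 = 577/575 + 25300 = 14548077/575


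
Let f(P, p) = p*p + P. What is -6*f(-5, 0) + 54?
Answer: 84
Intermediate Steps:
f(P, p) = P + p**2 (f(P, p) = p**2 + P = P + p**2)
-6*f(-5, 0) + 54 = -6*(-5 + 0**2) + 54 = -6*(-5 + 0) + 54 = -6*(-5) + 54 = 30 + 54 = 84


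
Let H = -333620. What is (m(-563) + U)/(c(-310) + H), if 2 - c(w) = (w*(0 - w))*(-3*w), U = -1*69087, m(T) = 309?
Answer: -11463/14839897 ≈ -0.00077244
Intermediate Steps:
U = -69087
c(w) = 2 - 3*w³ (c(w) = 2 - w*(0 - w)*(-3*w) = 2 - w*(-w)*(-3*w) = 2 - (-w²)*(-3*w) = 2 - 3*w³)
(m(-563) + U)/(c(-310) + H) = (309 - 69087)/((2 - 3*(-310)³) - 333620) = -68778/((2 - 3*(-29791000)) - 333620) = -68778/((2 + 89373000) - 333620) = -68778/(89373002 - 333620) = -68778/89039382 = -68778*1/89039382 = -11463/14839897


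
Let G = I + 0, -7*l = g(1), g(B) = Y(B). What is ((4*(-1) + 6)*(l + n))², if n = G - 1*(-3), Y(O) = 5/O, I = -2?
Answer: 16/49 ≈ 0.32653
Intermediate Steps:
g(B) = 5/B
l = -5/7 (l = -5/(7*1) = -5/7 ≈ -0.71429)
G = -2 (G = -2 + 0 = -2)
n = 1 (n = -2 - 1*(-3) = -2 + 3 = 1)
((4*(-1) + 6)*(l + n))² = ((4*(-1) + 6)*(-5/7 + 1))² = ((-4 + 6)*(2/7))² = (2*(2/7))² = (4/7)² = 16/49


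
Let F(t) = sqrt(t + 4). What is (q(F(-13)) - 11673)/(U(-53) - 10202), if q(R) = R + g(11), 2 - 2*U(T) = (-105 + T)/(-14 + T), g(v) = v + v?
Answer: 780617/683546 - 201*I/683546 ≈ 1.142 - 0.00029405*I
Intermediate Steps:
g(v) = 2*v
U(T) = 1 - (-105 + T)/(2*(-14 + T))
F(t) = sqrt(4 + t)
q(R) = 22 + R (q(R) = R + 2*11 = R + 22 = 22 + R)
(q(F(-13)) - 11673)/(U(-53) - 10202) = ((22 + sqrt(4 - 13)) - 11673)/((77 - 53)/(2*(-14 - 53)) - 10202) = ((22 + sqrt(-9)) - 11673)/((1/2)*24/(-67) - 10202) = ((22 + 3*I) - 11673)/((1/2)*(-1/67)*24 - 10202) = (-11651 + 3*I)/(-12/67 - 10202) = (-11651 + 3*I)/(-683546/67) = (-11651 + 3*I)*(-67/683546) = 780617/683546 - 201*I/683546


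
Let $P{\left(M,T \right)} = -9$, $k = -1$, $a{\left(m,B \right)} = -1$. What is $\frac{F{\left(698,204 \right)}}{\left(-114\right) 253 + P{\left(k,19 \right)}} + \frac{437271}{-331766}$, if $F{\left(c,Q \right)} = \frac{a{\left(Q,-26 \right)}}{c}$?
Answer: $- \frac{2201440547923}{1670275761117} \approx -1.318$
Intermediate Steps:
$F{\left(c,Q \right)} = - \frac{1}{c}$
$\frac{F{\left(698,204 \right)}}{\left(-114\right) 253 + P{\left(k,19 \right)}} + \frac{437271}{-331766} = \frac{\left(-1\right) \frac{1}{698}}{\left(-114\right) 253 - 9} + \frac{437271}{-331766} = \frac{\left(-1\right) \frac{1}{698}}{-28842 - 9} + 437271 \left(- \frac{1}{331766}\right) = - \frac{1}{698 \left(-28851\right)} - \frac{437271}{331766} = \left(- \frac{1}{698}\right) \left(- \frac{1}{28851}\right) - \frac{437271}{331766} = \frac{1}{20137998} - \frac{437271}{331766} = - \frac{2201440547923}{1670275761117}$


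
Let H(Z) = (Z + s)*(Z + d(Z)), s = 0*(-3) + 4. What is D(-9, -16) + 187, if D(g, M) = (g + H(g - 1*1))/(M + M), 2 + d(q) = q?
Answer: 5861/32 ≈ 183.16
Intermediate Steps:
s = 4 (s = 0 + 4 = 4)
d(q) = -2 + q
H(Z) = (-2 + 2*Z)*(4 + Z) (H(Z) = (Z + 4)*(Z + (-2 + Z)) = (4 + Z)*(-2 + 2*Z) = (-2 + 2*Z)*(4 + Z))
D(g, M) = (-14 + 2*(-1 + g)² + 7*g)/(2*M) (D(g, M) = (g + (-8 + 2*(g - 1*1)² + 6*(g - 1*1)))/(M + M) = (g + (-8 + 2*(g - 1)² + 6*(g - 1)))/((2*M)) = (g + (-8 + 2*(-1 + g)² + 6*(-1 + g)))*(1/(2*M)) = (g + (-8 + 2*(-1 + g)² + (-6 + 6*g)))*(1/(2*M)) = (g + (-14 + 2*(-1 + g)² + 6*g))*(1/(2*M)) = (-14 + 2*(-1 + g)² + 7*g)*(1/(2*M)) = (-14 + 2*(-1 + g)² + 7*g)/(2*M))
D(-9, -16) + 187 = (-6 + (-9)² + (3/2)*(-9))/(-16) + 187 = -(-6 + 81 - 27/2)/16 + 187 = -1/16*123/2 + 187 = -123/32 + 187 = 5861/32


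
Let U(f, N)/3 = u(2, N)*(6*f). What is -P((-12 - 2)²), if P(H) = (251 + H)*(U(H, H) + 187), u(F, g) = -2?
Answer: 3070443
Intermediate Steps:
U(f, N) = -36*f (U(f, N) = 3*(-12*f) = -36*f)
P(H) = (187 - 36*H)*(251 + H) (P(H) = (251 + H)*(-36*H + 187) = (251 + H)*(187 - 36*H) = (187 - 36*H)*(251 + H))
-P((-12 - 2)²) = -(46937 - 8849*(-12 - 2)² - 36*(-12 - 2)⁴) = -(46937 - 8849*(-14)² - 36*((-14)²)²) = -(46937 - 8849*196 - 36*196²) = -(46937 - 1734404 - 36*38416) = -(46937 - 1734404 - 1382976) = -1*(-3070443) = 3070443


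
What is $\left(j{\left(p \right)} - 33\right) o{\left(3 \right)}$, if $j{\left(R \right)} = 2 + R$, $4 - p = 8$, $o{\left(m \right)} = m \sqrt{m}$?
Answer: $- 105 \sqrt{3} \approx -181.87$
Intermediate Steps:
$o{\left(m \right)} = m^{\frac{3}{2}}$
$p = -4$ ($p = 4 - 8 = -4$)
$\left(j{\left(p \right)} - 33\right) o{\left(3 \right)} = \left(\left(2 - 4\right) - 33\right) 3^{\frac{3}{2}} = \left(-2 - 33\right) 3 \sqrt{3} = - 35 \cdot 3 \sqrt{3} = - 105 \sqrt{3}$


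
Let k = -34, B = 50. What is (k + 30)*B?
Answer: -200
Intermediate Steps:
(k + 30)*B = (-34 + 30)*50 = -4*50 = -200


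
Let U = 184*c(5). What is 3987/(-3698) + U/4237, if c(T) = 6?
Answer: -12810327/15668426 ≈ -0.81759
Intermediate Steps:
U = 1104 (U = 184*6 = 1104)
3987/(-3698) + U/4237 = 3987/(-3698) + 1104/4237 = 3987*(-1/3698) + 1104*(1/4237) = -3987/3698 + 1104/4237 = -12810327/15668426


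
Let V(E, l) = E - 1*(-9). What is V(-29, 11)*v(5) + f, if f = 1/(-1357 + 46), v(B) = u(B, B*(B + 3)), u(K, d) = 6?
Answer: -157321/1311 ≈ -120.00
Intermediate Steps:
V(E, l) = 9 + E (V(E, l) = E + 9 = 9 + E)
v(B) = 6
f = -1/1311 (f = 1/(-1311) = -1/1311 ≈ -0.00076278)
V(-29, 11)*v(5) + f = (9 - 29)*6 - 1/1311 = -20*6 - 1/1311 = -120 - 1/1311 = -157321/1311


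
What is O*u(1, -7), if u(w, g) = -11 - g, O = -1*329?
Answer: 1316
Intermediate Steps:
O = -329
O*u(1, -7) = -329*(-11 - 1*(-7)) = -329*(-11 + 7) = -329*(-4) = 1316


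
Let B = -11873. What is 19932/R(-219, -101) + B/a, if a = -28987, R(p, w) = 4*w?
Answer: -1418248/28987 ≈ -48.927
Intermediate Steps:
19932/R(-219, -101) + B/a = 19932/((4*(-101))) - 11873/(-28987) = 19932/(-404) - 11873*(-1/28987) = 19932*(-1/404) + 11873/28987 = -4983/101 + 11873/28987 = -1418248/28987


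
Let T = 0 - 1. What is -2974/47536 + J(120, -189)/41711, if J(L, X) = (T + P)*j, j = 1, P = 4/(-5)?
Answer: -310335197/4956935240 ≈ -0.062606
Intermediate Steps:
T = -1
P = -4/5 (P = 4*(-1/5) = -4/5 ≈ -0.80000)
J(L, X) = -9/5 (J(L, X) = (-1 - 4/5)*1 = -9/5*1 = -9/5)
-2974/47536 + J(120, -189)/41711 = -2974/47536 - 9/5/41711 = -2974*1/47536 - 9/5*1/41711 = -1487/23768 - 9/208555 = -310335197/4956935240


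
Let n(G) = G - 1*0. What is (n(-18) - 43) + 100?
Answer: 39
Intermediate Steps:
n(G) = G (n(G) = G + 0 = G)
(n(-18) - 43) + 100 = (-18 - 43) + 100 = -61 + 100 = 39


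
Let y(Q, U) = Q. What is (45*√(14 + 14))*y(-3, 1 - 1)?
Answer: -270*√7 ≈ -714.35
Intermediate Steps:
(45*√(14 + 14))*y(-3, 1 - 1) = (45*√(14 + 14))*(-3) = (45*√28)*(-3) = (45*(2*√7))*(-3) = (90*√7)*(-3) = -270*√7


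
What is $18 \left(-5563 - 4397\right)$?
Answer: $-179280$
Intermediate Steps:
$18 \left(-5563 - 4397\right) = 18 \left(-9960\right) = -179280$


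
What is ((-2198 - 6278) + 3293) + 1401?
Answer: -3782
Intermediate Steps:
((-2198 - 6278) + 3293) + 1401 = (-8476 + 3293) + 1401 = -5183 + 1401 = -3782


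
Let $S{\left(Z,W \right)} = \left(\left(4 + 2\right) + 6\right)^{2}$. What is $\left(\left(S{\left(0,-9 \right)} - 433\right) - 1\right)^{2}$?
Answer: $84100$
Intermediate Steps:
$S{\left(Z,W \right)} = 144$ ($S{\left(Z,W \right)} = \left(6 + 6\right)^{2} = 12^{2} = 144$)
$\left(\left(S{\left(0,-9 \right)} - 433\right) - 1\right)^{2} = \left(\left(144 - 433\right) - 1\right)^{2} = \left(-289 - 1\right)^{2} = \left(-290\right)^{2} = 84100$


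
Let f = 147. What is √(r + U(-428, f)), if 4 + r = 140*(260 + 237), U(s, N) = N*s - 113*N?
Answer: I*√9951 ≈ 99.755*I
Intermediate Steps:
U(s, N) = -113*N + N*s
r = 69576 (r = -4 + 140*(260 + 237) = -4 + 140*497 = -4 + 69580 = 69576)
√(r + U(-428, f)) = √(69576 + 147*(-113 - 428)) = √(69576 + 147*(-541)) = √(69576 - 79527) = √(-9951) = I*√9951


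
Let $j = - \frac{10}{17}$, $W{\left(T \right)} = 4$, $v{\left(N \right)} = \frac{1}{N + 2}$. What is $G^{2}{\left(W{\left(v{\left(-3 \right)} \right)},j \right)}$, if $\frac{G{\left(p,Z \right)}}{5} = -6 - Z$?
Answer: $\frac{211600}{289} \approx 732.18$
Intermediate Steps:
$v{\left(N \right)} = \frac{1}{2 + N}$
$j = - \frac{10}{17}$ ($j = \left(-10\right) \frac{1}{17} = - \frac{10}{17} \approx -0.58823$)
$G{\left(p,Z \right)} = -30 - 5 Z$ ($G{\left(p,Z \right)} = 5 \left(-6 - Z\right) = -30 - 5 Z$)
$G^{2}{\left(W{\left(v{\left(-3 \right)} \right)},j \right)} = \left(-30 - - \frac{50}{17}\right)^{2} = \left(-30 + \frac{50}{17}\right)^{2} = \left(- \frac{460}{17}\right)^{2} = \frac{211600}{289}$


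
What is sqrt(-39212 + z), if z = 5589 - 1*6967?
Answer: 3*I*sqrt(4510) ≈ 201.47*I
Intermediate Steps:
z = -1378 (z = 5589 - 6967 = -1378)
sqrt(-39212 + z) = sqrt(-39212 - 1378) = sqrt(-40590) = 3*I*sqrt(4510)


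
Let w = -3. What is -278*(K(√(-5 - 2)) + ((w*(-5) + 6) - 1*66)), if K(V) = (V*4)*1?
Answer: 12510 - 1112*I*√7 ≈ 12510.0 - 2942.1*I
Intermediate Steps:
K(V) = 4*V (K(V) = (4*V)*1 = 4*V)
-278*(K(√(-5 - 2)) + ((w*(-5) + 6) - 1*66)) = -278*(4*√(-5 - 2) + ((-3*(-5) + 6) - 1*66)) = -278*(4*√(-7) + ((15 + 6) - 66)) = -278*(4*(I*√7) + (21 - 66)) = -278*(4*I*√7 - 45) = -278*(-45 + 4*I*√7) = 12510 - 1112*I*√7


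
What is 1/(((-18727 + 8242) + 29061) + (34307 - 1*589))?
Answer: 1/52294 ≈ 1.9123e-5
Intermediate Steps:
1/(((-18727 + 8242) + 29061) + (34307 - 1*589)) = 1/((-10485 + 29061) + (34307 - 589)) = 1/(18576 + 33718) = 1/52294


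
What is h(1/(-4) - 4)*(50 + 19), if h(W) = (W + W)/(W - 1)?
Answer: 782/7 ≈ 111.71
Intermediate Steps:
h(W) = 2*W/(-1 + W) (h(W) = (2*W)/(-1 + W) = 2*W/(-1 + W))
h(1/(-4) - 4)*(50 + 19) = (2*(1/(-4) - 4)/(-1 + (1/(-4) - 4)))*(50 + 19) = (2*(-1/4 - 4)/(-1 + (-1/4 - 4)))*69 = (2*(-17/4)/(-1 - 17/4))*69 = (2*(-17/4)/(-21/4))*69 = (2*(-17/4)*(-4/21))*69 = (34/21)*69 = 782/7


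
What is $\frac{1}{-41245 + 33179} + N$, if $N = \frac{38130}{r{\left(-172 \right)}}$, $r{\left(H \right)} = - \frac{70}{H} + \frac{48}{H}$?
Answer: $\frac{26449865869}{88726} \approx 2.9811 \cdot 10^{5}$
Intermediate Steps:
$r{\left(H \right)} = - \frac{22}{H}$
$N = \frac{3279180}{11}$ ($N = \frac{38130}{\left(-22\right) \frac{1}{-172}} = \frac{38130}{\left(-22\right) \left(- \frac{1}{172}\right)} = \frac{38130}{\frac{11}{86}} = 38130 \cdot \frac{86}{11} = \frac{3279180}{11} \approx 2.9811 \cdot 10^{5}$)
$\frac{1}{-41245 + 33179} + N = \frac{1}{-41245 + 33179} + \frac{3279180}{11} = \frac{1}{-8066} + \frac{3279180}{11} = - \frac{1}{8066} + \frac{3279180}{11} = \frac{26449865869}{88726}$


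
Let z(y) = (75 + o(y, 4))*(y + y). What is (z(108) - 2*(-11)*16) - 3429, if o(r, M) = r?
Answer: 36451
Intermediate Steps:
z(y) = 2*y*(75 + y) (z(y) = (75 + y)*(y + y) = (75 + y)*(2*y) = 2*y*(75 + y))
(z(108) - 2*(-11)*16) - 3429 = (2*108*(75 + 108) - 2*(-11)*16) - 3429 = (2*108*183 + 22*16) - 3429 = (39528 + 352) - 3429 = 39880 - 3429 = 36451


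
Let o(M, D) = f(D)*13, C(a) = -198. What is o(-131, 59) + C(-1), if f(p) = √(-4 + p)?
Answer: -198 + 13*√55 ≈ -101.59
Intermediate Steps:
o(M, D) = 13*√(-4 + D) (o(M, D) = √(-4 + D)*13 = 13*√(-4 + D))
o(-131, 59) + C(-1) = 13*√(-4 + 59) - 198 = 13*√55 - 198 = -198 + 13*√55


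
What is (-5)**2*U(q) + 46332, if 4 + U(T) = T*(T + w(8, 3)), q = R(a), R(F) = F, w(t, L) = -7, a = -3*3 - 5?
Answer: 53582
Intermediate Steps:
a = -14 (a = -9 - 5 = -14)
q = -14
U(T) = -4 + T*(-7 + T) (U(T) = -4 + T*(T - 7) = -4 + T*(-7 + T))
(-5)**2*U(q) + 46332 = (-5)**2*(-4 + (-14)**2 - 7*(-14)) + 46332 = 25*(-4 + 196 + 98) + 46332 = 25*290 + 46332 = 7250 + 46332 = 53582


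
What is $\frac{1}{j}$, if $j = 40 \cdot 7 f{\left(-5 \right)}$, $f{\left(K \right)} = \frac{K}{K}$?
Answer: $\frac{1}{280} \approx 0.0035714$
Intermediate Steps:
$f{\left(K \right)} = 1$
$j = 280$ ($j = 40 \cdot 7 \cdot 1 = 280 \cdot 1 = 280$)
$\frac{1}{j} = \frac{1}{280}$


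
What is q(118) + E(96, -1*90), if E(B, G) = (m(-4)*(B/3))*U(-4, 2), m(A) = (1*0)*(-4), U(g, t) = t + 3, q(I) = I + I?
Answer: 236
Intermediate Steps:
q(I) = 2*I
U(g, t) = 3 + t
m(A) = 0 (m(A) = 0*(-4) = 0)
E(B, G) = 0 (E(B, G) = (0*(B/3))*(3 + 2) = (0*(B*(⅓)))*5 = (0*(B/3))*5 = 0*5 = 0)
q(118) + E(96, -1*90) = 2*118 + 0 = 236 + 0 = 236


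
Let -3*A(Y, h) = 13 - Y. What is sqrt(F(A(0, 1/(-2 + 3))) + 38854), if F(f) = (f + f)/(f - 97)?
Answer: sqrt(224421198)/76 ≈ 197.11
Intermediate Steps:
A(Y, h) = -13/3 + Y/3 (A(Y, h) = -(13 - Y)/3 = -13/3 + Y/3)
F(f) = 2*f/(-97 + f) (F(f) = (2*f)/(-97 + f) = 2*f/(-97 + f))
sqrt(F(A(0, 1/(-2 + 3))) + 38854) = sqrt(2*(-13/3 + (1/3)*0)/(-97 + (-13/3 + (1/3)*0)) + 38854) = sqrt(2*(-13/3 + 0)/(-97 + (-13/3 + 0)) + 38854) = sqrt(2*(-13/3)/(-97 - 13/3) + 38854) = sqrt(2*(-13/3)/(-304/3) + 38854) = sqrt(2*(-13/3)*(-3/304) + 38854) = sqrt(13/152 + 38854) = sqrt(5905821/152) = sqrt(224421198)/76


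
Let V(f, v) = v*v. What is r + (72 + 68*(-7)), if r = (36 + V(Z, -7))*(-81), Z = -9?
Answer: -7289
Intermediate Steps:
V(f, v) = v²
r = -6885 (r = (36 + (-7)²)*(-81) = (36 + 49)*(-81) = 85*(-81) = -6885)
r + (72 + 68*(-7)) = -6885 + (72 + 68*(-7)) = -6885 + (72 - 476) = -6885 - 404 = -7289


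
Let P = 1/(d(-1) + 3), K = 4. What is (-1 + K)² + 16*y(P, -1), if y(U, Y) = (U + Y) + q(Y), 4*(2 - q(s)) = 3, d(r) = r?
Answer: 21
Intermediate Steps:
q(s) = 5/4 (q(s) = 2 - ¼*3 = 2 - ¾ = 5/4)
P = ½ (P = 1/(-1 + 3) = 1/2 = ½ ≈ 0.50000)
y(U, Y) = 5/4 + U + Y (y(U, Y) = (U + Y) + 5/4 = 5/4 + U + Y)
(-1 + K)² + 16*y(P, -1) = (-1 + 4)² + 16*(5/4 + ½ - 1) = 3² + 16*(¾) = 9 + 12 = 21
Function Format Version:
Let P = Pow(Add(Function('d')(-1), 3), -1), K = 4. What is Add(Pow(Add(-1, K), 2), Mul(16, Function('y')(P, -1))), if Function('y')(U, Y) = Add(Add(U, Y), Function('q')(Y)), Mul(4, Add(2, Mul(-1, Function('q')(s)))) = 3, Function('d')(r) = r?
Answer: 21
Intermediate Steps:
Function('q')(s) = Rational(5, 4) (Function('q')(s) = Add(2, Mul(Rational(-1, 4), 3)) = Add(2, Rational(-3, 4)) = Rational(5, 4))
P = Rational(1, 2) (P = Pow(Add(-1, 3), -1) = Pow(2, -1) = Rational(1, 2) ≈ 0.50000)
Function('y')(U, Y) = Add(Rational(5, 4), U, Y) (Function('y')(U, Y) = Add(Add(U, Y), Rational(5, 4)) = Add(Rational(5, 4), U, Y))
Add(Pow(Add(-1, K), 2), Mul(16, Function('y')(P, -1))) = Add(Pow(Add(-1, 4), 2), Mul(16, Add(Rational(5, 4), Rational(1, 2), -1))) = Add(Pow(3, 2), Mul(16, Rational(3, 4))) = Add(9, 12) = 21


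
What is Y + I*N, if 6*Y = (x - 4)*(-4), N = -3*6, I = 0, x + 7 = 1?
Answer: 20/3 ≈ 6.6667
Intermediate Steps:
x = -6 (x = -7 + 1 = -6)
N = -18
Y = 20/3 (Y = ((-6 - 4)*(-4))/6 = (-10*(-4))/6 = (1/6)*40 = 20/3 ≈ 6.6667)
Y + I*N = 20/3 + 0*(-18) = 20/3 + 0 = 20/3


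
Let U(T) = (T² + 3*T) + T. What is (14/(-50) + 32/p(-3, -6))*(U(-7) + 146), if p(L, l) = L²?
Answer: 123079/225 ≈ 547.02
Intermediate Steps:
U(T) = T² + 4*T
(14/(-50) + 32/p(-3, -6))*(U(-7) + 146) = (14/(-50) + 32/((-3)²))*(-7*(4 - 7) + 146) = (14*(-1/50) + 32/9)*(-7*(-3) + 146) = (-7/25 + 32*(⅑))*(21 + 146) = (-7/25 + 32/9)*167 = (737/225)*167 = 123079/225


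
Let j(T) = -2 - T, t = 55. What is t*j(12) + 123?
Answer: -647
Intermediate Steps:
t*j(12) + 123 = 55*(-2 - 1*12) + 123 = 55*(-2 - 12) + 123 = 55*(-14) + 123 = -770 + 123 = -647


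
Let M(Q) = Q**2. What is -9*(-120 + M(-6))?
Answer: 756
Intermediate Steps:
-9*(-120 + M(-6)) = -9*(-120 + (-6)**2) = -9*(-120 + 36) = -9*(-84) = 756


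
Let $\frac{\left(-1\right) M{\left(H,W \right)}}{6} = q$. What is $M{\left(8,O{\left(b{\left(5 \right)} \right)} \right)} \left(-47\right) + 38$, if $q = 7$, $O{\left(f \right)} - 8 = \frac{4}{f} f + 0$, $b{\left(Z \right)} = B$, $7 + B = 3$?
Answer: $2012$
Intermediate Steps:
$B = -4$ ($B = -7 + 3 = -4$)
$b{\left(Z \right)} = -4$
$O{\left(f \right)} = 12$ ($O{\left(f \right)} = 8 + \left(\frac{4}{f} f + 0\right) = 8 + \left(4 + 0\right) = 8 + 4 = 12$)
$M{\left(H,W \right)} = -42$ ($M{\left(H,W \right)} = \left(-6\right) 7 = -42$)
$M{\left(8,O{\left(b{\left(5 \right)} \right)} \right)} \left(-47\right) + 38 = \left(-42\right) \left(-47\right) + 38 = 1974 + 38 = 2012$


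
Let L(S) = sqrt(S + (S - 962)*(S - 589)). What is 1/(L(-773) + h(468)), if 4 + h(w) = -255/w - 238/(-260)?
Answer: 2208180/1437213480239 + 608400*sqrt(2362297)/1437213480239 ≈ 0.00065217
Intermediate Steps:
h(w) = -401/130 - 255/w (h(w) = -4 + (-255/w - 238/(-260)) = -4 + (-255/w - 238*(-1/260)) = -4 + (-255/w + 119/130) = -4 + (119/130 - 255/w) = -401/130 - 255/w)
L(S) = sqrt(S + (-962 + S)*(-589 + S))
1/(L(-773) + h(468)) = 1/(sqrt(566618 + (-773)**2 - 1550*(-773)) + (-401/130 - 255/468)) = 1/(sqrt(566618 + 597529 + 1198150) + (-401/130 - 255*1/468)) = 1/(sqrt(2362297) + (-401/130 - 85/156)) = 1/(sqrt(2362297) - 2831/780) = 1/(-2831/780 + sqrt(2362297))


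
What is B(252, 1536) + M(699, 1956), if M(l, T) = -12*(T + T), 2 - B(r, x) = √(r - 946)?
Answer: -46942 - I*√694 ≈ -46942.0 - 26.344*I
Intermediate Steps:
B(r, x) = 2 - √(-946 + r) (B(r, x) = 2 - √(r - 946) = 2 - √(-946 + r))
M(l, T) = -24*T
B(252, 1536) + M(699, 1956) = (2 - √(-946 + 252)) - 24*1956 = (2 - √(-694)) - 46944 = (2 - I*√694) - 46944 = -46942 - I*√694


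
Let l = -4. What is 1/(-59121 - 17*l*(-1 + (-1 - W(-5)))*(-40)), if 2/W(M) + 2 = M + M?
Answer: -3/162403 ≈ -1.8473e-5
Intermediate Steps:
W(M) = 2/(-2 + 2*M) (W(M) = 2/(-2 + (M + M)) = 2/(-2 + 2*M))
1/(-59121 - 17*l*(-1 + (-1 - W(-5)))*(-40)) = 1/(-59121 - (-68)*(-1 + (-1 - 1/(-1 - 5)))*(-40)) = 1/(-59121 - (-68)*(-1 + (-1 - 1/(-6)))*(-40)) = 1/(-59121 - (-68)*(-1 + (-1 - 1*(-1/6)))*(-40)) = 1/(-59121 - (-68)*(-1 + (-1 + 1/6))*(-40)) = 1/(-59121 - (-68)*(-1 - 5/6)*(-40)) = 1/(-59121 - (-68)*(-11)/6*(-40)) = 1/(-59121 - 17*22/3*(-40)) = 1/(-59121 - 374/3*(-40)) = 1/(-59121 + 14960/3) = 1/(-162403/3) = -3/162403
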